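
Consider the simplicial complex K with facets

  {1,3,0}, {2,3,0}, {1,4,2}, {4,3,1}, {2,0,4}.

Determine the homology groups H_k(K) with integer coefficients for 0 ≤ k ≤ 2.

Fix the vertex order 0 < 1 < 2 < 3 < 4 and write every simplex with vertices in increasing order. Then dim K = 2 and the simplices of K are:

  0-simplices (5): [0], [1], [2], [3], [4]
  1-simplices (10): [0,1], [0,2], [0,3], [0,4], [1,2], [1,3], [1,4], [2,3], [2,4], [3,4]
  2-simplices (5): [0,1,3], [0,2,3], [0,2,4], [1,2,4], [1,3,4]

so the chain groups are C_0 ≅ Z^5, C_1 ≅ Z^10, C_2 ≅ Z^5.

Boundary ∂_1: C_1 → C_0 maps an edge to its endpoints' difference, ∂[p,q] = q − p.
The resulting 5×10 matrix has rank 4, and its Smith normal form has invariant factors (1,1,1,1).

Boundary ∂_2: C_2 → C_1 maps a triangle to the signed sum of its edges. For instance
  ∂[0,2,3] = [2,3] − [0,3] + [0,2],
  ∂[1,3,4] = [3,4] − [1,4] + [1,3].
As a 10×5 matrix over Z this has rank 5, with invariant factors (1,1,1,1,1).

Computing H_k = (kernel of ∂_k) / (image of ∂_{k+1}):

  H_0: rank C_0 − rank ∂_1 = 5 − 4 = 1, and the invariant factors of ∂_1 are all 1, so H_0 ≅ Z.
  H_1: rank ker ∂_1 − rank ∂_2 = (10 − 4) − 5 = 1, and the invariant factors of ∂_2 are all 1, so H_1 ≅ Z.
  H_2: rank ker ∂_2 − rank ∂_3 = (5 − 5) − 0 = 0, and there is no ∂_3, so H_2 ≅ 0.

H_0 = Z,  H_1 = Z,  H_2 = 0.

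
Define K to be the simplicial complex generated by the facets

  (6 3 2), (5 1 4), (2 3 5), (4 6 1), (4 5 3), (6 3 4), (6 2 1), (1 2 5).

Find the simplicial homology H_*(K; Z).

Order the vertices as 1 < 2 < 3 < 4 < 5 < 6. Listing each simplex with vertices in this order, K has dimension 2 with simplices:

  0-simplices (6): [1], [2], [3], [4], [5], [6]
  1-simplices (12): [1,2], [1,4], [1,5], [1,6], [2,3], [2,5], [2,6], [3,4], [3,5], [3,6], [4,5], [4,6]
  2-simplices (8): [1,2,5], [1,2,6], [1,4,5], [1,4,6], [2,3,5], [2,3,6], [3,4,5], [3,4,6]

giving chain groups C_0 ≅ Z^6, C_1 ≅ Z^12, C_2 ≅ Z^8.

Boundary ∂_1: C_1 → C_0 is given by ∂[p,q] = [q] − [p]. For instance
  ∂[1,4] = [4] − [1].
The resulting 6×12 matrix has rank 5, and its Smith normal form has invariant factors (1,1,1,1,1).

The boundary map ∂_2: C_2 → C_1 maps a triangle to the signed sum of its edges. For instance
  ∂[1,4,6] = [4,6] − [1,6] + [1,4],
  ∂[3,4,5] = [4,5] − [3,5] + [3,4].
The resulting 12×8 matrix has rank 7, and its Smith normal form has invariant factors (1,1,1,1,1,1,1).

From H_k ≅ ker(∂_k) / im(∂_{k+1}) we obtain:

  H_0: rank C_0 − rank ∂_1 = 6 − 5 = 1, and the invariant factors of ∂_1 are all 1, so H_0 ≅ Z.
  H_1: rank ker ∂_1 − rank ∂_2 = (12 − 5) − 7 = 0, and the invariant factors of ∂_2 are all 1, so H_1 ≅ 0.
  H_2: rank ker ∂_2 − rank ∂_3 = (8 − 7) − 0 = 1, and there is no ∂_3, so H_2 ≅ Z.

H_0 ≅ Z,  H_1 = 0,  H_2 ≅ Z.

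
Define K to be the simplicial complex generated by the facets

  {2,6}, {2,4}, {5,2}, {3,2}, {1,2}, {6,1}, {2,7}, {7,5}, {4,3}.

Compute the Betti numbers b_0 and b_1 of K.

b_0 = 1, b_1 = 3.

We work with the vertex ordering 1 < 2 < 3 < 4 < 5 < 6 < 7. The simplices of K, each written with vertices in increasing order, are:

  0-simplices (7): [1], [2], [3], [4], [5], [6], [7]
  1-simplices (9): [1,2], [1,6], [2,3], [2,4], [2,5], [2,6], [2,7], [3,4], [5,7]

so the chain groups are C_0 ≅ Z^7, C_1 ≅ Z^9.

∂_1: C_1 → C_0 maps an edge to its endpoints' difference, ∂[p,q] = q − p.
The 7×9 boundary matrix has rank 6 and Smith normal form diag(1,1,1,1,1,1).

Computing H_k = (kernel of ∂_k) / (image of ∂_{k+1}):

  H_0: rank C_0 − rank ∂_1 = 7 − 6 = 1, and the invariant factors of ∂_1 are all 1, so H_0 = Z.
  H_1: rank ker ∂_1 − rank ∂_2 = (9 − 6) − 0 = 3, and there is no ∂_2, so H_1 = Z^3.

As a check, the Euler characteristic is 7 − 9 = -2, which agrees with 1 − 3 = -2.
(K is a triangulation of a wedge of 3 circles.)

Hence the Betti numbers are b_0 = 1, b_1 = 3.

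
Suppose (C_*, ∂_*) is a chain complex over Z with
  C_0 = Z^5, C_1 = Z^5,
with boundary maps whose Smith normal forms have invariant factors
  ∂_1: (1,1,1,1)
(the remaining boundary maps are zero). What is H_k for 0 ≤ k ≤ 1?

H_0: b_0 = 5 − 0 − 4 = 1; torsion from ∂_1 factors > 1: none. So H_0 = Z.
H_1: b_1 = 5 − 4 − 0 = 1; torsion from ∂_2 factors > 1: none. So H_1 = Z.

H_0 = Z,  H_1 = Z.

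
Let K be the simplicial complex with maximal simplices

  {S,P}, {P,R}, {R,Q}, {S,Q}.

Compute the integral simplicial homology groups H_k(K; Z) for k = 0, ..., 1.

H_0 ≅ Z,  H_1 ≅ Z.

Take the total order P < Q < R < S on the vertex set. Then K (dimension 1) consists of the simplices:

  0-simplices (4): P, Q, R, S
  1-simplices (4): PR, PS, QR, QS

so the chain groups are C_0 ≅ Z^4, C_1 ≅ Z^4.

Boundary ∂_1: C_1 → C_0 sends each edge [p,q] (with p < q) to q − p.
The resulting 4×4 matrix has rank 3, and its Smith normal form has invariant factors (1,1,1).

From H_k ≅ ker(∂_k) / im(∂_{k+1}) we obtain:

  H_0: rank C_0 − rank ∂_1 = 4 − 3 = 1, and the invariant factors of ∂_1 are all 1, so H_0 ≅ Z.
  H_1: rank ker ∂_1 − rank ∂_2 = (4 − 3) − 0 = 1, and there is no ∂_2, so H_1 ≅ Z.

As a check, the Euler characteristic is 4 − 4 = 0, which agrees with 1 − 1 = 0.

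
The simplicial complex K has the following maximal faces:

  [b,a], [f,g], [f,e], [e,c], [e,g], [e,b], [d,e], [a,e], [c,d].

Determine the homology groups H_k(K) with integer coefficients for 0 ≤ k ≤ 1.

H_0 ≅ Z,  H_1 ≅ Z^3.

We work with the vertex ordering a < b < c < d < e < f < g. The simplices of K, each written with vertices in increasing order, are:

  0-simplices (7): a, b, c, d, e, f, g
  1-simplices (9): ab, ae, be, cd, ce, de, ef, eg, fg

Hence C_0 ≅ Z^7, C_1 ≅ Z^9.

∂_1: C_1 → C_0 is given by ∂[p,q] = [q] − [p].
As a 7×9 matrix over Z this has rank 6, with invariant factors (1,1,1,1,1,1).

From H_k ≅ ker(∂_k) / im(∂_{k+1}) we obtain:

  H_0: rank C_0 − rank ∂_1 = 7 − 6 = 1, and the invariant factors of ∂_1 are all 1, so H_0 = Z.
  H_1: rank ker ∂_1 − rank ∂_2 = (9 − 6) − 0 = 3, and there is no ∂_2, so H_1 = Z^3.

(K is a triangulation of a wedge of 3 circles.)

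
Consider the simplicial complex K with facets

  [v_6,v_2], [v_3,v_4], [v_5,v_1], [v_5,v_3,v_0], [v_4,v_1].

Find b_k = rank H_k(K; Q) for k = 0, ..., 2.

We work with the vertex ordering v_0 < v_1 < v_2 < v_3 < v_4 < v_5 < v_6. The simplices of K, each written with vertices in increasing order, are:

  0-simplices (7): [v_0], [v_1], [v_2], [v_3], [v_4], [v_5], [v_6]
  1-simplices (7): [v_0,v_3], [v_0,v_5], [v_1,v_4], [v_1,v_5], [v_2,v_6], [v_3,v_4], [v_3,v_5]
  2-simplices (1): [v_0,v_3,v_5]

Hence C_0 ≅ Z^7, C_1 ≅ Z^7, C_2 ≅ Z^1.

∂_1: C_1 → C_0 maps an edge to its endpoints' difference, ∂[p,q] = q − p. For instance
  ∂[v_1,v_4] = [v_4] − [v_1].
As a 7×7 matrix over Z this has rank 5, with invariant factors (1,1,1,1,1).

The boundary map ∂_2: C_2 → C_1 acts by ∂[p,q,r] = [q,r] − [p,r] + [p,q]. For instance
  ∂[v_0,v_3,v_5] = [v_3,v_5] − [v_0,v_5] + [v_0,v_3].
As a 7×1 matrix over Z this has rank 1, with invariant factors (1).

Reading off H_k = ker ∂_k / im ∂_{k+1}:

  H_0: rank C_0 − rank ∂_1 = 7 − 5 = 2, and the invariant factors of ∂_1 are all 1, so H_0 ≅ Z^2.
  H_1: rank ker ∂_1 − rank ∂_2 = (7 − 5) − 1 = 1, and the invariant factors of ∂_2 are all 1, so H_1 ≅ Z.
  H_2: rank ker ∂_2 − rank ∂_3 = (1 − 1) − 0 = 0, and there is no ∂_3, so H_2 ≅ 0.

Hence the Betti numbers are b_0 = 2, b_1 = 1, b_2 = 0.

b_0 = 2, b_1 = 1, b_2 = 0.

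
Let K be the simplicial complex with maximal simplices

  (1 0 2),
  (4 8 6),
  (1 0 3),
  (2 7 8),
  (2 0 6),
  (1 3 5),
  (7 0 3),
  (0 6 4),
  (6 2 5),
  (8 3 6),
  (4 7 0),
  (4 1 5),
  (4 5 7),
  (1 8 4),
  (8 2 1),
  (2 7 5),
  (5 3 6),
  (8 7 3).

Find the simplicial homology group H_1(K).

Fix the vertex order 0 < 1 < 2 < 3 < 4 < 5 < 6 < 7 < 8 and write every simplex with vertices in increasing order. Then dim K = 2 and the simplices of K are:

  0-simplices (9): [0], [1], [2], [3], [4], [5], [6], [7], [8]
  1-simplices (27): (27 of them)
  2-simplices (18): [0,1,2], [0,1,3], [0,2,6], [0,3,7], [0,4,6], [0,4,7], [1,2,8], [1,3,5], [1,4,5], [1,4,8], [2,5,6], [2,5,7], [2,7,8], [3,5,6], [3,6,8], [3,7,8], [4,5,7], [4,6,8]

giving chain groups C_0 ≅ Z^9, C_1 ≅ Z^27, C_2 ≅ Z^18.

∂_1: C_1 → C_0 maps an edge to its endpoints' difference, ∂[p,q] = q − p. For instance
  ∂[1,2] = [2] − [1].
This gives a 9×27 integer matrix of rank 8; reducing to Smith normal form yields diagonal entries (1,1,1,1,1,1,1,1).

The boundary map ∂_2: C_2 → C_1 maps a triangle to the signed sum of its edges. For instance
  ∂[1,4,8] = [4,8] − [1,8] + [1,4],
  ∂[0,3,7] = [3,7] − [0,7] + [0,3].
The 27×18 boundary matrix has rank 17 and Smith normal form diag(1,1,1,1,1,1,1,1,1,1,1,1,1,1,1,1,1).

Now H_k = ker ∂_k / im ∂_{k+1}, so:

  H_1: rank ker ∂_1 − rank ∂_2 = (27 − 8) − 17 = 2, and the invariant factors of ∂_2 are all 1, so H_1 ≅ Z^2.

H_1 ≅ Z^2.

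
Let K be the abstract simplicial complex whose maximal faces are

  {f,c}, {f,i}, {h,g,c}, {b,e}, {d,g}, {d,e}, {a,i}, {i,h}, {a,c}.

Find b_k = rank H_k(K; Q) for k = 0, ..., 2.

Take the total order a < b < c < d < e < f < g < h < i on the vertex set. Then K (dimension 2) consists of the simplices:

  0-simplices (9): a, b, c, d, e, f, g, h, i
  1-simplices (11): ac, ai, be, cf, cg, ch, de, dg, fi, gh, hi
  2-simplices (1): cgh

Hence C_0 ≅ Z^9, C_1 ≅ Z^11, C_2 ≅ Z^1.

The boundary map ∂_1: C_1 → C_0 is given by ∂[p,q] = [q] − [p]. For instance
  ∂cg = g − c.
The resulting 9×11 matrix has rank 8, and its Smith normal form has invariant factors (1,1,1,1,1,1,1,1).

The boundary map ∂_2: C_2 → C_1 acts by ∂[p,q,r] = [q,r] − [p,r] + [p,q]. For instance
  ∂cgh = gh − ch + cg.
As a 11×1 matrix over Z this has rank 1, with invariant factors (1).

Now H_k = ker ∂_k / im ∂_{k+1}, so:

  H_0: rank C_0 − rank ∂_1 = 9 − 8 = 1, and the invariant factors of ∂_1 are all 1, so H_0 = Z.
  H_1: rank ker ∂_1 − rank ∂_2 = (11 − 8) − 1 = 2, and the invariant factors of ∂_2 are all 1, so H_1 = Z^2.
  H_2: rank ker ∂_2 − rank ∂_3 = (1 − 1) − 0 = 0, and there is no ∂_3, so H_2 = 0.

Hence the Betti numbers are b_0 = 1, b_1 = 2, b_2 = 0.

b_0 = 1, b_1 = 2, b_2 = 0.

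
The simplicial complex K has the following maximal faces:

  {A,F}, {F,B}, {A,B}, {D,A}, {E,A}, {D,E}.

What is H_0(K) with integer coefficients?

H_0 ≅ Z.

We work with the vertex ordering A < B < D < E < F. The simplices of K, each written with vertices in increasing order, are:

  0-simplices (5): A, B, D, E, F
  1-simplices (6): AB, AD, AE, AF, BF, DE

so the chain groups are C_0 ≅ Z^5, C_1 ≅ Z^6.

∂_1: C_1 → C_0 is given by ∂[p,q] = [q] − [p]. For instance
  ∂DE = E − D.
This gives a 5×6 integer matrix of rank 4; reducing to Smith normal form yields diagonal entries (1,1,1,1).

Computing H_k = (kernel of ∂_k) / (image of ∂_{k+1}):

  H_0: rank C_0 − rank ∂_1 = 5 − 4 = 1, and the invariant factors of ∂_1 are all 1, so H_0 ≅ Z.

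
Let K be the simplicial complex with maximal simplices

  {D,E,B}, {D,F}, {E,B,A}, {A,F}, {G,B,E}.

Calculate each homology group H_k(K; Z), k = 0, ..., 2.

Order the vertices as A < B < D < E < F < G. Listing each simplex with vertices in this order, K has dimension 2 with simplices:

  0-simplices (6): A, B, D, E, F, G
  1-simplices (9): AB, AE, AF, BD, BE, BG, DE, DF, EG
  2-simplices (3): ABE, BDE, BEG

Hence C_0 ≅ Z^6, C_1 ≅ Z^9, C_2 ≅ Z^3.

∂_1: C_1 → C_0 maps an edge to its endpoints' difference, ∂[p,q] = q − p. For instance
  ∂AE = E − A.
This gives a 6×9 integer matrix of rank 5; reducing to Smith normal form yields diagonal entries (1,1,1,1,1).

∂_2: C_2 → C_1 sends each 2-simplex [p,q,r] to [q,r] − [p,r] + [p,q]. For instance
  ∂BEG = EG − BG + BE,
  ∂BDE = DE − BE + BD.
As a 9×3 matrix over Z this has rank 3, with invariant factors (1,1,1).

Now H_k = ker ∂_k / im ∂_{k+1}, so:

  H_0: rank C_0 − rank ∂_1 = 6 − 5 = 1, and the invariant factors of ∂_1 are all 1, so H_0 = Z.
  H_1: rank ker ∂_1 − rank ∂_2 = (9 − 5) − 3 = 1, and the invariant factors of ∂_2 are all 1, so H_1 = Z.
  H_2: rank ker ∂_2 − rank ∂_3 = (3 − 3) − 0 = 0, and there is no ∂_3, so H_2 = 0.

H_0 = Z,  H_1 = Z,  H_2 = 0.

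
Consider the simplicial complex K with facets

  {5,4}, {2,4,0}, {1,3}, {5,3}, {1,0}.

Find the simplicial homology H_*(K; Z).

Order the vertices as 0 < 1 < 2 < 3 < 4 < 5. Listing each simplex with vertices in this order, K has dimension 2 with simplices:

  0-simplices (6): [0], [1], [2], [3], [4], [5]
  1-simplices (7): [0,1], [0,2], [0,4], [1,3], [2,4], [3,5], [4,5]
  2-simplices (1): [0,2,4]

Hence C_0 ≅ Z^6, C_1 ≅ Z^7, C_2 ≅ Z^1.

∂_1: C_1 → C_0 is given by ∂[p,q] = [q] − [p].
The resulting 6×7 matrix has rank 5, and its Smith normal form has invariant factors (1,1,1,1,1).

∂_2: C_2 → C_1 maps a triangle to the signed sum of its edges. For instance
  ∂[0,2,4] = [2,4] − [0,4] + [0,2].
This gives a 7×1 integer matrix of rank 1; reducing to Smith normal form yields diagonal entries (1).

Now H_k = ker ∂_k / im ∂_{k+1}, so:

  H_0: rank C_0 − rank ∂_1 = 6 − 5 = 1, and the invariant factors of ∂_1 are all 1, so H_0 ≅ Z.
  H_1: rank ker ∂_1 − rank ∂_2 = (7 − 5) − 1 = 1, and the invariant factors of ∂_2 are all 1, so H_1 ≅ Z.
  H_2: rank ker ∂_2 − rank ∂_3 = (1 − 1) − 0 = 0, and there is no ∂_3, so H_2 ≅ 0.

H_0 = Z,  H_1 = Z,  H_2 = 0.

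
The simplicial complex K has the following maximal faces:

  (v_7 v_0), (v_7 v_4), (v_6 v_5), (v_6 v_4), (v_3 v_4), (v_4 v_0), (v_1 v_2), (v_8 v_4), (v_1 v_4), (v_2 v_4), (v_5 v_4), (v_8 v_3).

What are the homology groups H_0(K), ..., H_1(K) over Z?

H_0 ≅ Z,  H_1 ≅ Z^4.

Order the vertices as v_0 < v_1 < v_2 < v_3 < v_4 < v_5 < v_6 < v_7 < v_8. Listing each simplex with vertices in this order, K has dimension 1 with simplices:

  0-simplices (9): [v_0], [v_1], [v_2], [v_3], [v_4], [v_5], [v_6], [v_7], [v_8]
  1-simplices (12): [v_0,v_4], [v_0,v_7], [v_1,v_2], [v_1,v_4], [v_2,v_4], [v_3,v_4], [v_3,v_8], [v_4,v_5], [v_4,v_6], [v_4,v_7], [v_4,v_8], [v_5,v_6]

giving chain groups C_0 ≅ Z^9, C_1 ≅ Z^12.

∂_1: C_1 → C_0 maps an edge to its endpoints' difference, ∂[p,q] = q − p. For instance
  ∂[v_5,v_6] = [v_6] − [v_5].
The resulting 9×12 matrix has rank 8, and its Smith normal form has invariant factors (1,1,1,1,1,1,1,1).

From H_k ≅ ker(∂_k) / im(∂_{k+1}) we obtain:

  H_0: rank C_0 − rank ∂_1 = 9 − 8 = 1, and the invariant factors of ∂_1 are all 1, so H_0 ≅ Z.
  H_1: rank ker ∂_1 − rank ∂_2 = (12 − 8) − 0 = 4, and there is no ∂_2, so H_1 ≅ Z^4.

As a check, the Euler characteristic is 9 − 12 = -3, which agrees with 1 − 4 = -3.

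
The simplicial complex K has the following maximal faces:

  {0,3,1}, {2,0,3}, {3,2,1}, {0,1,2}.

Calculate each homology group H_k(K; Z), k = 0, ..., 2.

H_0 = Z,  H_1 = 0,  H_2 = Z.

We work with the vertex ordering 0 < 1 < 2 < 3. The simplices of K, each written with vertices in increasing order, are:

  0-simplices (4): [0], [1], [2], [3]
  1-simplices (6): [0,1], [0,2], [0,3], [1,2], [1,3], [2,3]
  2-simplices (4): [0,1,2], [0,1,3], [0,2,3], [1,2,3]

so the chain groups are C_0 ≅ Z^4, C_1 ≅ Z^6, C_2 ≅ Z^4.

The boundary map ∂_1: C_1 → C_0 sends each edge [p,q] (with p < q) to q − p. For instance
  ∂[1,3] = [3] − [1].
The 4×6 boundary matrix has rank 3 and Smith normal form diag(1,1,1).

Boundary ∂_2: C_2 → C_1 acts by ∂[p,q,r] = [q,r] − [p,r] + [p,q]. For instance
  ∂[1,2,3] = [2,3] − [1,3] + [1,2],
  ∂[0,2,3] = [2,3] − [0,3] + [0,2].
The 6×4 boundary matrix has rank 3 and Smith normal form diag(1,1,1).

Computing H_k = (kernel of ∂_k) / (image of ∂_{k+1}):

  H_0: rank C_0 − rank ∂_1 = 4 − 3 = 1, and the invariant factors of ∂_1 are all 1, so H_0 ≅ Z.
  H_1: rank ker ∂_1 − rank ∂_2 = (6 − 3) − 3 = 0, and the invariant factors of ∂_2 are all 1, so H_1 ≅ 0.
  H_2: rank ker ∂_2 − rank ∂_3 = (4 − 3) − 0 = 1, and there is no ∂_3, so H_2 ≅ Z.

As a check, the Euler characteristic is 4 − 6 + 4 = 2, which agrees with 1 − 0 + 1 = 2.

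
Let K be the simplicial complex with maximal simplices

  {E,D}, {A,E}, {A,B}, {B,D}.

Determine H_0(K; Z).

K has 4 vertices, 4 edges.
rank ∂_0 = 0, rank ∂_1 = 3 ⇒ b_0 = 4 − 0 − 3 = 1; all invariant factors of ∂_1 are 1 so no torsion. So H_0 ≅ Z.

H_0 ≅ Z.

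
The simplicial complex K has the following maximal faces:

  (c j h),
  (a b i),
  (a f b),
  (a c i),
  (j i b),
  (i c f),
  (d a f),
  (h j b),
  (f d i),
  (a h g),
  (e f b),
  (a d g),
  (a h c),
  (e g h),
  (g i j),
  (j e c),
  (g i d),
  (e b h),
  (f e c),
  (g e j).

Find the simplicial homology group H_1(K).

K has 10 vertices, 30 edges, 20 triangles.
rank ∂_1 = 9, rank ∂_2 = 20 ⇒ b_1 = 30 − 9 − 20 = 1; ∂_2 has invariant factor(s) [2] giving torsion. So H_1 ≅ Z ⊕ Z/2.

H_1 = Z ⊕ Z/2.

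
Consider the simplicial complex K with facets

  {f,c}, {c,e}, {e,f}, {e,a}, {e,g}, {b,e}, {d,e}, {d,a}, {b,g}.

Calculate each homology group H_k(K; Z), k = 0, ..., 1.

We work with the vertex ordering a < b < c < d < e < f < g. The simplices of K, each written with vertices in increasing order, are:

  0-simplices (7): a, b, c, d, e, f, g
  1-simplices (9): ad, ae, be, bg, ce, cf, de, ef, eg

so the chain groups are C_0 ≅ Z^7, C_1 ≅ Z^9.

Boundary ∂_1: C_1 → C_0 is given by ∂[p,q] = [q] − [p]. For instance
  ∂ef = f − e.
The resulting 7×9 matrix has rank 6, and its Smith normal form has invariant factors (1,1,1,1,1,1).

Reading off H_k = ker ∂_k / im ∂_{k+1}:

  H_0: rank C_0 − rank ∂_1 = 7 − 6 = 1, and the invariant factors of ∂_1 are all 1, so H_0 ≅ Z.
  H_1: rank ker ∂_1 − rank ∂_2 = (9 − 6) − 0 = 3, and there is no ∂_2, so H_1 ≅ Z^3.

As a check, the Euler characteristic is 7 − 9 = -2, which agrees with 1 − 3 = -2.

H_0 = Z,  H_1 = Z^3.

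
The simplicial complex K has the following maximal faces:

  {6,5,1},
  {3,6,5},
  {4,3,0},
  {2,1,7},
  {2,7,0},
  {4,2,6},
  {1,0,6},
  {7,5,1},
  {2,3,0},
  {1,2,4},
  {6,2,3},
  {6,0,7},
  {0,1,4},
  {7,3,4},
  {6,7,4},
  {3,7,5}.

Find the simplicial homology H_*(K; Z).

Take the total order 0 < 1 < 2 < 3 < 4 < 5 < 6 < 7 on the vertex set. Then K (dimension 2) consists of the simplices:

  0-simplices (8): [0], [1], [2], [3], [4], [5], [6], [7]
  1-simplices (24): (24 of them)
  2-simplices (16): [0,1,4], [0,1,6], [0,2,3], [0,2,7], [0,3,4], [0,6,7], [1,2,4], [1,2,7], [1,5,6], [1,5,7], [2,3,6], [2,4,6], [3,4,7], [3,5,6], [3,5,7], [4,6,7]

Hence C_0 ≅ Z^8, C_1 ≅ Z^24, C_2 ≅ Z^16.

Boundary ∂_1: C_1 → C_0 is given by ∂[p,q] = [q] − [p]. For instance
  ∂[4,7] = [7] − [4].
The resulting 8×24 matrix has rank 7, and its Smith normal form has invariant factors (1,1,1,1,1,1,1).

Boundary ∂_2: C_2 → C_1 acts by ∂[p,q,r] = [q,r] − [p,r] + [p,q]. For instance
  ∂[4,6,7] = [6,7] − [4,7] + [4,6],
  ∂[2,4,6] = [4,6] − [2,6] + [2,4].
As a 24×16 matrix over Z this has rank 15, with invariant factors (1,1,1,1,1,1,1,1,1,1,1,1,1,1,1).

Now H_k = ker ∂_k / im ∂_{k+1}, so:

  H_0: rank C_0 − rank ∂_1 = 8 − 7 = 1, and the invariant factors of ∂_1 are all 1, so H_0 ≅ Z.
  H_1: rank ker ∂_1 − rank ∂_2 = (24 − 7) − 15 = 2, and the invariant factors of ∂_2 are all 1, so H_1 ≅ Z^2.
  H_2: rank ker ∂_2 − rank ∂_3 = (16 − 15) − 0 = 1, and there is no ∂_3, so H_2 ≅ Z.

As a check, the Euler characteristic is 8 − 24 + 16 = 0, which agrees with 1 − 2 + 1 = 0.

H_0 ≅ Z,  H_1 ≅ Z^2,  H_2 ≅ Z.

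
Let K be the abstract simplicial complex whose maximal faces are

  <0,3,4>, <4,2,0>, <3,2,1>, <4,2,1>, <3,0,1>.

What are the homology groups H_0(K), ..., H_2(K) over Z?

H_0 ≅ Z,  H_1 ≅ Z,  H_2 = 0.

Order the vertices as 0 < 1 < 2 < 3 < 4. Listing each simplex with vertices in this order, K has dimension 2 with simplices:

  0-simplices (5): [0], [1], [2], [3], [4]
  1-simplices (10): [0,1], [0,2], [0,3], [0,4], [1,2], [1,3], [1,4], [2,3], [2,4], [3,4]
  2-simplices (5): [0,1,3], [0,2,4], [0,3,4], [1,2,3], [1,2,4]

Hence C_0 ≅ Z^5, C_1 ≅ Z^10, C_2 ≅ Z^5.

Boundary ∂_1: C_1 → C_0 sends each edge [p,q] (with p < q) to q − p. For instance
  ∂[0,3] = [3] − [0].
This gives a 5×10 integer matrix of rank 4; reducing to Smith normal form yields diagonal entries (1,1,1,1).

The boundary map ∂_2: C_2 → C_1 maps a triangle to the signed sum of its edges. For instance
  ∂[0,1,3] = [1,3] − [0,3] + [0,1],
  ∂[0,3,4] = [3,4] − [0,4] + [0,3].
The 10×5 boundary matrix has rank 5 and Smith normal form diag(1,1,1,1,1).

Reading off H_k = ker ∂_k / im ∂_{k+1}:

  H_0: rank C_0 − rank ∂_1 = 5 − 4 = 1, and the invariant factors of ∂_1 are all 1, so H_0 = Z.
  H_1: rank ker ∂_1 − rank ∂_2 = (10 − 4) − 5 = 1, and the invariant factors of ∂_2 are all 1, so H_1 = Z.
  H_2: rank ker ∂_2 − rank ∂_3 = (5 − 5) − 0 = 0, and there is no ∂_3, so H_2 = 0.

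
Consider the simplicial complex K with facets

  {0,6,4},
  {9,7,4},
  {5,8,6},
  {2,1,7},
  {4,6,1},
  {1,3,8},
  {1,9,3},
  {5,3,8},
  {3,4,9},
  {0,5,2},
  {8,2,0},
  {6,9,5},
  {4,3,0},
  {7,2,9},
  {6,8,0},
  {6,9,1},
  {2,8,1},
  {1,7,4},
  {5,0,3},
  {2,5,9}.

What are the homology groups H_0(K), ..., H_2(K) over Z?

H_0 ≅ Z,  H_1 ≅ Z ⊕ Z/2Z,  H_2 = 0.

K has 10 vertices, 30 edges, 20 triangles.
rank ∂_0 = 0, rank ∂_1 = 9 ⇒ b_0 = 10 − 0 − 9 = 1; all invariant factors of ∂_1 are 1 so no torsion. So H_0 ≅ Z.
rank ∂_1 = 9, rank ∂_2 = 20 ⇒ b_1 = 30 − 9 − 20 = 1; ∂_2 has invariant factor(s) [2] giving torsion. So H_1 ≅ Z ⊕ Z/2Z.
rank ∂_2 = 20, rank ∂_3 = 0 ⇒ b_2 = 20 − 20 − 0 = 0. So H_2 ≅ 0.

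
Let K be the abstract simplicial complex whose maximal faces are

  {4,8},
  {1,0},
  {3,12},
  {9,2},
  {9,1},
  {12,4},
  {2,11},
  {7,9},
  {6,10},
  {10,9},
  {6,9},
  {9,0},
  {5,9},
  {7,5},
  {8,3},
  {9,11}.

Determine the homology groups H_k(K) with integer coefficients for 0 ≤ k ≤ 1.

Order the vertices as 0 < 1 < 2 < 3 < 4 < 5 < 6 < 7 < 8 < 9 < 10 < 11 < 12. Listing each simplex with vertices in this order, K has dimension 1 with simplices:

  0-simplices (13): [0], [1], [2], [3], [4], [5], [6], [7], [8], [9], [10], [11], [12]
  1-simplices (16): [0,1], [0,9], [1,9], [2,9], [2,11], [3,8], [3,12], [4,8], [4,12], [5,7], [5,9], [6,9], [6,10], [7,9], [9,10], [9,11]

giving chain groups C_0 ≅ Z^13, C_1 ≅ Z^16.

∂_1: C_1 → C_0 sends each edge [p,q] (with p < q) to q − p. For instance
  ∂[6,9] = [9] − [6].
This gives a 13×16 integer matrix of rank 11; reducing to Smith normal form yields diagonal entries (1,1,1,1,1,1,1,1,1,1,1).

Computing H_k = (kernel of ∂_k) / (image of ∂_{k+1}):

  H_0: rank C_0 − rank ∂_1 = 13 − 11 = 2, and the invariant factors of ∂_1 are all 1, so H_0 = Z^2.
  H_1: rank ker ∂_1 − rank ∂_2 = (16 − 11) − 0 = 5, and there is no ∂_2, so H_1 = Z^5.

As a check, the Euler characteristic is 13 − 16 = -3, which agrees with 2 − 5 = -3.

H_0 = Z^2,  H_1 = Z^5.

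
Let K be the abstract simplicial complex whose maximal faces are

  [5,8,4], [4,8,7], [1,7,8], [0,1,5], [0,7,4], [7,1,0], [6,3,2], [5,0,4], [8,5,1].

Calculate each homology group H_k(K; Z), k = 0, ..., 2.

Fix the vertex order 0 < 1 < 2 < 3 < 4 < 5 < 6 < 7 < 8 and write every simplex with vertices in increasing order. Then dim K = 2 and the simplices of K are:

  0-simplices (9): [0], [1], [2], [3], [4], [5], [6], [7], [8]
  1-simplices (15): [0,1], [0,4], [0,5], [0,7], [1,5], [1,7], [1,8], [2,3], [2,6], [3,6], [4,5], [4,7], [4,8], [5,8], [7,8]
  2-simplices (9): [0,1,5], [0,1,7], [0,4,5], [0,4,7], [1,5,8], [1,7,8], [2,3,6], [4,5,8], [4,7,8]

so the chain groups are C_0 ≅ Z^9, C_1 ≅ Z^15, C_2 ≅ Z^9.

Boundary ∂_1: C_1 → C_0 is given by ∂[p,q] = [q] − [p]. For instance
  ∂[3,6] = [6] − [3].
As a 9×15 matrix over Z this has rank 7, with invariant factors (1,1,1,1,1,1,1).

The boundary map ∂_2: C_2 → C_1 acts by ∂[p,q,r] = [q,r] − [p,r] + [p,q]. For instance
  ∂[4,5,8] = [5,8] − [4,8] + [4,5],
  ∂[2,3,6] = [3,6] − [2,6] + [2,3].
The 15×9 boundary matrix has rank 8 and Smith normal form diag(1,1,1,1,1,1,1,1).

From H_k ≅ ker(∂_k) / im(∂_{k+1}) we obtain:

  H_0: rank C_0 − rank ∂_1 = 9 − 7 = 2, and the invariant factors of ∂_1 are all 1, so H_0 = Z^2.
  H_1: rank ker ∂_1 − rank ∂_2 = (15 − 7) − 8 = 0, and the invariant factors of ∂_2 are all 1, so H_1 = 0.
  H_2: rank ker ∂_2 − rank ∂_3 = (9 − 8) − 0 = 1, and there is no ∂_3, so H_2 = Z.

H_0 = Z^2,  H_1 = 0,  H_2 = Z.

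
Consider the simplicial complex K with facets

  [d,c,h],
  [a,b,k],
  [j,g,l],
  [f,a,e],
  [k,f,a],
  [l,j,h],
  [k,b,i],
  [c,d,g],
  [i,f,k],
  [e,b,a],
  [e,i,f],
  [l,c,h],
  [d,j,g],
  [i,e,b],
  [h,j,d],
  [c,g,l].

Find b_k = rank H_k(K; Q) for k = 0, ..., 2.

K has 12 vertices, 24 edges, 16 triangles.
rank ∂_0 = 0, rank ∂_1 = 10 ⇒ b_0 = 12 − 0 − 10 = 2; all invariant factors of ∂_1 are 1 so no torsion. So H_0 = Z^2.
rank ∂_1 = 10, rank ∂_2 = 14 ⇒ b_1 = 24 − 10 − 14 = 0; all invariant factors of ∂_2 are 1 so no torsion. So H_1 = 0.
rank ∂_2 = 14, rank ∂_3 = 0 ⇒ b_2 = 16 − 14 − 0 = 2. So H_2 = Z^2.

b_0 = 2, b_1 = 0, b_2 = 2.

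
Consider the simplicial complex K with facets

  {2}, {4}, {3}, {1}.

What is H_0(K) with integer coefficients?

H_0 = Z^4.

Order the vertices as 1 < 2 < 3 < 4. Listing each simplex with vertices in this order, K has dimension 0 with simplices:

  0-simplices (4): [1], [2], [3], [4]

Hence C_0 ≅ Z^4.

Computing H_k = (kernel of ∂_k) / (image of ∂_{k+1}):

  H_0: rank C_0 − rank ∂_1 = 4 − 0 = 4, and there is no ∂_1, so H_0 ≅ Z^4.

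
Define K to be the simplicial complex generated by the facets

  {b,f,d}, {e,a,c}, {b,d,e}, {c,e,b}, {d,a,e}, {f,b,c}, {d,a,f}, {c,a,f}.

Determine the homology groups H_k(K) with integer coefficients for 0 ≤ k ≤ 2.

H_0 = Z,  H_1 = 0,  H_2 = Z.

Order the vertices as a < b < c < d < e < f. Listing each simplex with vertices in this order, K has dimension 2 with simplices:

  0-simplices (6): a, b, c, d, e, f
  1-simplices (12): ac, ad, ae, af, bc, bd, be, bf, ce, cf, de, df
  2-simplices (8): ace, acf, ade, adf, bce, bcf, bde, bdf

so the chain groups are C_0 ≅ Z^6, C_1 ≅ Z^12, C_2 ≅ Z^8.

Boundary ∂_1: C_1 → C_0 is given by ∂[p,q] = [q] − [p]. For instance
  ∂de = e − d.
The resulting 6×12 matrix has rank 5, and its Smith normal form has invariant factors (1,1,1,1,1).

The boundary map ∂_2: C_2 → C_1 maps a triangle to the signed sum of its edges. For instance
  ∂bce = ce − be + bc,
  ∂acf = cf − af + ac.
The 12×8 boundary matrix has rank 7 and Smith normal form diag(1,1,1,1,1,1,1).

Now H_k = ker ∂_k / im ∂_{k+1}, so:

  H_0: rank C_0 − rank ∂_1 = 6 − 5 = 1, and the invariant factors of ∂_1 are all 1, so H_0 = Z.
  H_1: rank ker ∂_1 − rank ∂_2 = (12 − 5) − 7 = 0, and the invariant factors of ∂_2 are all 1, so H_1 = 0.
  H_2: rank ker ∂_2 − rank ∂_3 = (8 − 7) − 0 = 1, and there is no ∂_3, so H_2 = Z.

(K is a triangulation of the 2-sphere S^2.)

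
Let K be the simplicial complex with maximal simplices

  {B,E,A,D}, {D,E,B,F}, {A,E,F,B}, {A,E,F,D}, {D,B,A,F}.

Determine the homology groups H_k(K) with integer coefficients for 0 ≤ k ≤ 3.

Fix the vertex order A < B < D < E < F and write every simplex with vertices in increasing order. Then dim K = 3 and the simplices of K are:

  0-simplices (5): A, B, D, E, F
  1-simplices (10): AB, AD, AE, AF, BD, BE, BF, DE, DF, EF
  2-simplices (10): ABD, ABE, ABF, ADE, ADF, AEF, BDE, BDF, BEF, DEF
  3-simplices (5): ABDE, ABDF, ABEF, ADEF, BDEF

Hence C_0 ≅ Z^5, C_1 ≅ Z^10, C_2 ≅ Z^10, C_3 ≅ Z^5.

Boundary ∂_1: C_1 → C_0 maps an edge to its endpoints' difference, ∂[p,q] = q − p. For instance
  ∂AE = E − A.
The 5×10 boundary matrix has rank 4 and Smith normal form diag(1,1,1,1).

Boundary ∂_2: C_2 → C_1 maps a triangle to the signed sum of its edges. For instance
  ∂AEF = EF − AF + AE,
  ∂BEF = EF − BF + BE.
The resulting 10×10 matrix has rank 6, and its Smith normal form has invariant factors (1,1,1,1,1,1).

Boundary ∂_3: C_3 → C_2 sends each 3-simplex σ to the alternating sum Σ_i (−1)^i (σ with its i-th vertex removed). For instance
  ∂ABDE = BDE − ADE + ABE − ABD,
  ∂ABDF = BDF − ADF + ABF − ABD.
This gives a 10×5 integer matrix of rank 4; reducing to Smith normal form yields diagonal entries (1,1,1,1).

Computing H_k = (kernel of ∂_k) / (image of ∂_{k+1}):

  H_0: rank C_0 − rank ∂_1 = 5 − 4 = 1, and the invariant factors of ∂_1 are all 1, so H_0 ≅ Z.
  H_1: rank ker ∂_1 − rank ∂_2 = (10 − 4) − 6 = 0, and the invariant factors of ∂_2 are all 1, so H_1 ≅ 0.
  H_2: rank ker ∂_2 − rank ∂_3 = (10 − 6) − 4 = 0, and the invariant factors of ∂_3 are all 1, so H_2 ≅ 0.
  H_3: rank ker ∂_3 − rank ∂_4 = (5 − 4) − 0 = 1, and there is no ∂_4, so H_3 ≅ Z.

As a check, the Euler characteristic is 5 − 10 + 10 − 5 = 0, which agrees with 1 − 0 + 0 − 1 = 0.

H_0 ≅ Z,  H_1 = 0,  H_2 = 0,  H_3 ≅ Z.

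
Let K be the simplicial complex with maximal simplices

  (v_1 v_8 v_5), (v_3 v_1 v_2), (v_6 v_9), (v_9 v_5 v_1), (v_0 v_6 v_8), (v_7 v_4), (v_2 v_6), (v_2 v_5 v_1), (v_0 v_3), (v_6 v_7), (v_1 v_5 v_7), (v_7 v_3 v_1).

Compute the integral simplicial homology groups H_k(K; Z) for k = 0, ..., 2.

Fix the vertex order v_0 < v_1 < v_2 < v_3 < v_4 < v_5 < v_6 < v_7 < v_8 < v_9 and write every simplex with vertices in increasing order. Then dim K = 2 and the simplices of K are:

  0-simplices (10): [v_0], [v_1], [v_2], [v_3], [v_4], [v_5], [v_6], [v_7], [v_8], [v_9]
  1-simplices (20): (20 of them)
  2-simplices (7): [v_0,v_6,v_8], [v_1,v_2,v_3], [v_1,v_2,v_5], [v_1,v_3,v_7], [v_1,v_5,v_7], [v_1,v_5,v_8], [v_1,v_5,v_9]

Hence C_0 ≅ Z^10, C_1 ≅ Z^20, C_2 ≅ Z^7.

∂_1: C_1 → C_0 sends each edge [p,q] (with p < q) to q − p. For instance
  ∂[v_4,v_7] = [v_7] − [v_4].
The resulting 10×20 matrix has rank 9, and its Smith normal form has invariant factors (1,1,1,1,1,1,1,1,1).

Boundary ∂_2: C_2 → C_1 maps a triangle to the signed sum of its edges. For instance
  ∂[v_1,v_2,v_3] = [v_2,v_3] − [v_1,v_3] + [v_1,v_2],
  ∂[v_1,v_5,v_7] = [v_5,v_7] − [v_1,v_7] + [v_1,v_5].
This gives a 20×7 integer matrix of rank 7; reducing to Smith normal form yields diagonal entries (1,1,1,1,1,1,1).

From H_k ≅ ker(∂_k) / im(∂_{k+1}) we obtain:

  H_0: rank C_0 − rank ∂_1 = 10 − 9 = 1, and the invariant factors of ∂_1 are all 1, so H_0 = Z.
  H_1: rank ker ∂_1 − rank ∂_2 = (20 − 9) − 7 = 4, and the invariant factors of ∂_2 are all 1, so H_1 = Z^4.
  H_2: rank ker ∂_2 − rank ∂_3 = (7 − 7) − 0 = 0, and there is no ∂_3, so H_2 = 0.

H_0 ≅ Z,  H_1 ≅ Z^4,  H_2 = 0.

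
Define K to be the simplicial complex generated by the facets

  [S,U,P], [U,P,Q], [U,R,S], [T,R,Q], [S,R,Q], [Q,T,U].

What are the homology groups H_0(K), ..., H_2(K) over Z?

H_0 ≅ Z,  H_1 ≅ Z,  H_2 = 0.

We work with the vertex ordering P < Q < R < S < T < U. The simplices of K, each written with vertices in increasing order, are:

  0-simplices (6): P, Q, R, S, T, U
  1-simplices (12): PQ, PS, PU, QR, QS, QT, QU, RS, RT, RU, SU, TU
  2-simplices (6): PQU, PSU, QRS, QRT, QTU, RSU

giving chain groups C_0 ≅ Z^6, C_1 ≅ Z^12, C_2 ≅ Z^6.

Boundary ∂_1: C_1 → C_0 sends each edge [p,q] (with p < q) to q − p.
As a 6×12 matrix over Z this has rank 5, with invariant factors (1,1,1,1,1).

∂_2: C_2 → C_1 acts by ∂[p,q,r] = [q,r] − [p,r] + [p,q]. For instance
  ∂QRT = RT − QT + QR,
  ∂QTU = TU − QU + QT.
The 12×6 boundary matrix has rank 6 and Smith normal form diag(1,1,1,1,1,1).

Reading off H_k = ker ∂_k / im ∂_{k+1}:

  H_0: rank C_0 − rank ∂_1 = 6 − 5 = 1, and the invariant factors of ∂_1 are all 1, so H_0 = Z.
  H_1: rank ker ∂_1 − rank ∂_2 = (12 − 5) − 6 = 1, and the invariant factors of ∂_2 are all 1, so H_1 = Z.
  H_2: rank ker ∂_2 − rank ∂_3 = (6 − 6) − 0 = 0, and there is no ∂_3, so H_2 = 0.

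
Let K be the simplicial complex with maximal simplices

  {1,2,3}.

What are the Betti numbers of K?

b_0 = 1, b_1 = 0, b_2 = 0.

Order the vertices as 1 < 2 < 3. Listing each simplex with vertices in this order, K has dimension 2 with simplices:

  0-simplices (3): [1], [2], [3]
  1-simplices (3): [1,2], [1,3], [2,3]
  2-simplices (1): [1,2,3]

Hence C_0 ≅ Z^3, C_1 ≅ Z^3, C_2 ≅ Z^1.

Boundary ∂_1: C_1 → C_0 is given by ∂[p,q] = [q] − [p]. For instance
  ∂[1,3] = [3] − [1].
This gives a 3×3 integer matrix of rank 2; reducing to Smith normal form yields diagonal entries (1,1).

Boundary ∂_2: C_2 → C_1 maps a triangle to the signed sum of its edges. For instance
  ∂[1,2,3] = [2,3] − [1,3] + [1,2].
The resulting 3×1 matrix has rank 1, and its Smith normal form has invariant factors (1).

From H_k ≅ ker(∂_k) / im(∂_{k+1}) we obtain:

  H_0: rank C_0 − rank ∂_1 = 3 − 2 = 1, and the invariant factors of ∂_1 are all 1, so H_0 = Z.
  H_1: rank ker ∂_1 − rank ∂_2 = (3 − 2) − 1 = 0, and the invariant factors of ∂_2 are all 1, so H_1 = 0.
  H_2: rank ker ∂_2 − rank ∂_3 = (1 − 1) − 0 = 0, and there is no ∂_3, so H_2 = 0.

Hence the Betti numbers are b_0 = 1, b_1 = 0, b_2 = 0.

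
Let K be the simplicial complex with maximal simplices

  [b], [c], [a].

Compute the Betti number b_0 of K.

Take the total order a < b < c on the vertex set. Then K (dimension 0) consists of the simplices:

  0-simplices (3): a, b, c

giving chain groups C_0 ≅ Z^3.

From H_k ≅ ker(∂_k) / im(∂_{k+1}) we obtain:

  H_0: rank C_0 − rank ∂_1 = 3 − 0 = 3, and there is no ∂_1, so H_0 = Z^3.

Hence the Betti numbers are b_0 = 3.

b_0 = 3.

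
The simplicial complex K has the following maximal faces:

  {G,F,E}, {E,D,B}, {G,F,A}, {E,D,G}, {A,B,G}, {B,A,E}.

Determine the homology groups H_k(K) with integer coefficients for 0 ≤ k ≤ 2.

H_0 ≅ Z,  H_1 ≅ Z,  H_2 = 0.

Fix the vertex order A < B < D < E < F < G and write every simplex with vertices in increasing order. Then dim K = 2 and the simplices of K are:

  0-simplices (6): A, B, D, E, F, G
  1-simplices (12): AB, AE, AF, AG, BD, BE, BG, DE, DG, EF, EG, FG
  2-simplices (6): ABE, ABG, AFG, BDE, DEG, EFG

Hence C_0 ≅ Z^6, C_1 ≅ Z^12, C_2 ≅ Z^6.

Boundary ∂_1: C_1 → C_0 sends each edge [p,q] (with p < q) to q − p. For instance
  ∂AF = F − A.
This gives a 6×12 integer matrix of rank 5; reducing to Smith normal form yields diagonal entries (1,1,1,1,1).

The boundary map ∂_2: C_2 → C_1 acts by ∂[p,q,r] = [q,r] − [p,r] + [p,q]. For instance
  ∂DEG = EG − DG + DE,
  ∂ABE = BE − AE + AB.
This gives a 12×6 integer matrix of rank 6; reducing to Smith normal form yields diagonal entries (1,1,1,1,1,1).

From H_k ≅ ker(∂_k) / im(∂_{k+1}) we obtain:

  H_0: rank C_0 − rank ∂_1 = 6 − 5 = 1, and the invariant factors of ∂_1 are all 1, so H_0 = Z.
  H_1: rank ker ∂_1 − rank ∂_2 = (12 − 5) − 6 = 1, and the invariant factors of ∂_2 are all 1, so H_1 = Z.
  H_2: rank ker ∂_2 − rank ∂_3 = (6 − 6) − 0 = 0, and there is no ∂_3, so H_2 = 0.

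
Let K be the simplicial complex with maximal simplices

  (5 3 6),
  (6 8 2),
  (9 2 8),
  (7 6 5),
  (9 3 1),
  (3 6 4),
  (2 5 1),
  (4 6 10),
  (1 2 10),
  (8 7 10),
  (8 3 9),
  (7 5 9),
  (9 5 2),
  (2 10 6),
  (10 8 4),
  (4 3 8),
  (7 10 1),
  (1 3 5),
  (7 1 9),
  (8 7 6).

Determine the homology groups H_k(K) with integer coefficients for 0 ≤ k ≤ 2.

H_0 = Z,  H_1 = Z ⊕ Z/2Z,  H_2 = 0.

We work with the vertex ordering 1 < 2 < 3 < 4 < 5 < 6 < 7 < 8 < 9 < 10. The simplices of K, each written with vertices in increasing order, are:

  0-simplices (10): [1], [2], [3], [4], [5], [6], [7], [8], [9], [10]
  1-simplices (30): (30 of them)
  2-simplices (20): (20 of them)

Hence C_0 ≅ Z^10, C_1 ≅ Z^30, C_2 ≅ Z^20.

∂_1: C_1 → C_0 sends each edge [p,q] (with p < q) to q − p.
The 10×30 boundary matrix has rank 9 and Smith normal form diag(1,1,1,1,1,1,1,1,1).

Boundary ∂_2: C_2 → C_1 sends each 2-simplex [p,q,r] to [q,r] − [p,r] + [p,q]. For instance
  ∂[2,6,8] = [6,8] − [2,8] + [2,6],
  ∂[2,6,10] = [6,10] − [2,10] + [2,6].
The 30×20 boundary matrix has rank 20 and Smith normal form diag(1,1,1,1,1,1,1,1,1,1,1,1,1,1,1,1,1,1,1,2).

Now H_k = ker ∂_k / im ∂_{k+1}, so:

  H_0: rank C_0 − rank ∂_1 = 10 − 9 = 1, and the invariant factors of ∂_1 are all 1, so H_0 ≅ Z.
  H_1: rank ker ∂_1 − rank ∂_2 = (30 − 9) − 20 = 1, and ∂_2 has invariant factor 2 > 1, so H_1 ≅ Z ⊕ Z/2Z.
  H_2: rank ker ∂_2 − rank ∂_3 = (20 − 20) − 0 = 0, and there is no ∂_3, so H_2 ≅ 0.

As a check, the Euler characteristic is 10 − 30 + 20 = 0, which agrees with 1 − 1 + 0 = 0.
(K is a triangulation of the Klein bottle.)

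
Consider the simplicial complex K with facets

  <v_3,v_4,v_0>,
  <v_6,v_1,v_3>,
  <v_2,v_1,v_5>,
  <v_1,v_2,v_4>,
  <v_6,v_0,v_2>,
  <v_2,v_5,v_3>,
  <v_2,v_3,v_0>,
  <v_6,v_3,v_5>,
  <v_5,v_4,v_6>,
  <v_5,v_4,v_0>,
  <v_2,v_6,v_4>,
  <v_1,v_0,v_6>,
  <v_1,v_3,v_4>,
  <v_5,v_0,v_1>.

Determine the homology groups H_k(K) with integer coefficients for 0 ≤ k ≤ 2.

H_0 = Z,  H_1 = Z^2,  H_2 = Z.

Order the vertices as v_0 < v_1 < v_2 < v_3 < v_4 < v_5 < v_6. Listing each simplex with vertices in this order, K has dimension 2 with simplices:

  0-simplices (7): [v_0], [v_1], [v_2], [v_3], [v_4], [v_5], [v_6]
  1-simplices (21): (21 of them)
  2-simplices (14): (14 of them)

so the chain groups are C_0 ≅ Z^7, C_1 ≅ Z^21, C_2 ≅ Z^14.

The boundary map ∂_1: C_1 → C_0 sends each edge [p,q] (with p < q) to q − p.
This gives a 7×21 integer matrix of rank 6; reducing to Smith normal form yields diagonal entries (1,1,1,1,1,1).

Boundary ∂_2: C_2 → C_1 maps a triangle to the signed sum of its edges. For instance
  ∂[v_1,v_3,v_6] = [v_3,v_6] − [v_1,v_6] + [v_1,v_3],
  ∂[v_2,v_4,v_6] = [v_4,v_6] − [v_2,v_6] + [v_2,v_4].
The resulting 21×14 matrix has rank 13, and its Smith normal form has invariant factors (1,1,1,1,1,1,1,1,1,1,1,1,1).

Reading off H_k = ker ∂_k / im ∂_{k+1}:

  H_0: rank C_0 − rank ∂_1 = 7 − 6 = 1, and the invariant factors of ∂_1 are all 1, so H_0 ≅ Z.
  H_1: rank ker ∂_1 − rank ∂_2 = (21 − 6) − 13 = 2, and the invariant factors of ∂_2 are all 1, so H_1 ≅ Z^2.
  H_2: rank ker ∂_2 − rank ∂_3 = (14 − 13) − 0 = 1, and there is no ∂_3, so H_2 ≅ Z.

As a check, the Euler characteristic is 7 − 21 + 14 = 0, which agrees with 1 − 2 + 1 = 0.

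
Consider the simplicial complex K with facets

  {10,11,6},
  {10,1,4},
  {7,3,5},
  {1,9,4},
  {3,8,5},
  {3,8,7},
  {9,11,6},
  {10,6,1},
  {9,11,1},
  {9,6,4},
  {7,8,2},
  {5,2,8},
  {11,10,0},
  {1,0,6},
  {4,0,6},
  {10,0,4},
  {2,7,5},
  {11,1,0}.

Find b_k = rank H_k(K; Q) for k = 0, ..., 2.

Fix the vertex order 0 < 1 < 2 < 3 < 4 < 5 < 6 < 7 < 8 < 9 < 10 < 11 and write every simplex with vertices in increasing order. Then dim K = 2 and the simplices of K are:

  0-simplices (12): [0], [1], [2], [3], [4], [5], [6], [7], [8], [9], [10], [11]
  1-simplices (27): (27 of them)
  2-simplices (18): (18 of them)

giving chain groups C_0 ≅ Z^12, C_1 ≅ Z^27, C_2 ≅ Z^18.

Boundary ∂_1: C_1 → C_0 sends each edge [p,q] (with p < q) to q − p. For instance
  ∂[2,7] = [7] − [2].
The resulting 12×27 matrix has rank 10, and its Smith normal form has invariant factors (1,1,1,1,1,1,1,1,1,1).

∂_2: C_2 → C_1 sends each 2-simplex [p,q,r] to [q,r] − [p,r] + [p,q]. For instance
  ∂[6,9,11] = [9,11] − [6,11] + [6,9],
  ∂[3,7,8] = [7,8] − [3,8] + [3,7].
The 27×18 boundary matrix has rank 17 and Smith normal form diag(1,1,1,1,1,1,1,1,1,1,1,1,1,1,1,1,2).

Reading off H_k = ker ∂_k / im ∂_{k+1}:

  H_0: rank C_0 − rank ∂_1 = 12 − 10 = 2, and the invariant factors of ∂_1 are all 1, so H_0 = Z^2.
  H_1: rank ker ∂_1 − rank ∂_2 = (27 − 10) − 17 = 0, and ∂_2 has invariant factor 2 > 1, so H_1 = Z_2.
  H_2: rank ker ∂_2 − rank ∂_3 = (18 − 17) − 0 = 1, and there is no ∂_3, so H_2 = Z.

(K is a triangulation of the disjoint union of the real projective plane RP^2 and the 2-sphere S^2.)

Hence the Betti numbers are b_0 = 2, b_1 = 0, b_2 = 1.

b_0 = 2, b_1 = 0, b_2 = 1.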